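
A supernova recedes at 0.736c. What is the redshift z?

β = 0.736
(1+β)/(1-β) = 1.736/0.264 = 6.576
√(6.576) = 2.564
z = 2.564 - 1 = 1.564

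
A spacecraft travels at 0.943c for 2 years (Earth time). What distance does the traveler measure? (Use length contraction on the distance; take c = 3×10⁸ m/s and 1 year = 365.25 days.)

Earth distance: d = v × t = 0.943c × 2 yr = 1.7855×10¹⁶ m
γ = 3.0049
d' = d/γ = 1.7855×10¹⁶/3.0049 = 5.942×10¹⁵ m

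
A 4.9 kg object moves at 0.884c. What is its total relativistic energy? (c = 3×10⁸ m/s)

γ = 1/√(1 - 0.884²) = 2.139
mc² = 4.9 × (3×10⁸)² = 4.410×10¹⁷ J
E = γmc² = 2.139 × 4.410×10¹⁷ = 9.433×10¹⁷ J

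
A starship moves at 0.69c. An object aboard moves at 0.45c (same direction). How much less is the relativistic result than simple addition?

Classical: u' + v = 0.45 + 0.69 = 1.14c
Relativistic: u = (0.45 + 0.69)/(1 + 0.3105) = 1.14/1.3105 = 0.8699c
Difference: 1.14 - 0.8699 = 0.2701c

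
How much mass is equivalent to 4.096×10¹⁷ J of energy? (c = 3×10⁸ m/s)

From E = mc², we get m = E/c²
c² = (3×10⁸)² = 9×10¹⁶ m²/s²
m = 4.096×10¹⁷ / 9×10¹⁶ = 4.551 kg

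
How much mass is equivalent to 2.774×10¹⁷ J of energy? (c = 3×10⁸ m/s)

From E = mc², we get m = E/c²
c² = (3×10⁸)² = 9×10¹⁶ m²/s²
m = 2.774×10¹⁷ / 9×10¹⁶ = 3.082 kg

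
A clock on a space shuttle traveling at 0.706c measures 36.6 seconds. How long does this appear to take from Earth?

Proper time Δt₀ = 36.6 seconds
γ = 1/√(1 - 0.706²) = 1.412
Δt = γΔt₀ = 1.412 × 36.6 = 51.68 seconds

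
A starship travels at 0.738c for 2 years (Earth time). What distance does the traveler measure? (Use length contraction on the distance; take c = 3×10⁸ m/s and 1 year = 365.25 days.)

Earth distance: d = v × t = 0.738c × 2 yr = 1.39737×10¹⁶ m
γ = 1.48192
d' = d/γ = 1.39737×10¹⁶/1.48192 = 9.429×10¹⁵ m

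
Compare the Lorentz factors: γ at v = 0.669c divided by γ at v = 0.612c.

γ₁ = 1/√(1 - 0.669²) = 1.345
γ₂ = 1/√(1 - 0.612²) = 1.264
γ₁/γ₂ = 1.345/1.264 = 1.064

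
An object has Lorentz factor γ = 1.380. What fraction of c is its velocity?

From γ = 1/√(1 - v²/c²):
1/γ² = 1/1.380² = 0.5251
v²/c² = 1 - 0.5251 = 0.4749
v/c = √(0.4749) = 0.6891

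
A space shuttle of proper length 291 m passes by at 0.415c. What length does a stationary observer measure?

Proper length L₀ = 291 m
γ = 1/√(1 - 0.415²) = 1.099
L = L₀/γ = 291/1.099 = 264.8 m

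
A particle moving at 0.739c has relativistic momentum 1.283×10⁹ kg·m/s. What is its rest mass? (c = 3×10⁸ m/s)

γ = 1/√(1 - 0.739²) = 1.4843
v = 0.739 × 3×10⁸ = 2.217×10⁸ m/s
m = p/(γv) = 1.283×10⁹/(1.4843 × 2.217×10⁸) = 3.899 kg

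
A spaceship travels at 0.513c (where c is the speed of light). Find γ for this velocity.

v/c = 0.513, so (v/c)² = 0.263169
1 - (v/c)² = 0.736831
γ = 1/√(0.736831) = 1.165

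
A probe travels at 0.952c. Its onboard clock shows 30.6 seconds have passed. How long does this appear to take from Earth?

Proper time Δt₀ = 30.6 seconds
γ = 1/√(1 - 0.952²) = 3.267
Δt = γΔt₀ = 3.267 × 30.6 = 99.97 seconds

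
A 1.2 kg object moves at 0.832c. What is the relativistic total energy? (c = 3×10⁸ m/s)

γ = 1/√(1 - 0.832²) = 1.803
mc² = 1.2 × (3×10⁸)² = 1.080×10¹⁷ J
E = γmc² = 1.803 × 1.080×10¹⁷ = 1.947×10¹⁷ J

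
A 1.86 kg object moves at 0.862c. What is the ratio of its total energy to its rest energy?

E = γmc², E₀ = mc²
E/E₀ = γ = 1/√(1 - 0.862²) = 1.973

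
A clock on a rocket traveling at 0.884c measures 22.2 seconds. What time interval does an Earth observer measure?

Proper time Δt₀ = 22.2 seconds
γ = 1/√(1 - 0.884²) = 2.139
Δt = γΔt₀ = 2.139 × 22.2 = 47.49 seconds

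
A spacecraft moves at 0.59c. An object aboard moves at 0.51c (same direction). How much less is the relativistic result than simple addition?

Classical: u' + v = 0.51 + 0.59 = 1.1c
Relativistic: u = (0.51 + 0.59)/(1 + 0.3009) = 1.1/1.3009 = 0.8456c
Difference: 1.1 - 0.8456 = 0.2544c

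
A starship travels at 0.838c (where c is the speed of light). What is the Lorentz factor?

v/c = 0.838, so (v/c)² = 0.702244
1 - (v/c)² = 0.297756
γ = 1/√(0.297756) = 1.833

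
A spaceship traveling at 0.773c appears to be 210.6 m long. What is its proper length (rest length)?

Contracted length L = 210.6 m
γ = 1/√(1 - 0.773²) = 1.5763
L₀ = γL = 1.5763 × 210.6 = 332.0 m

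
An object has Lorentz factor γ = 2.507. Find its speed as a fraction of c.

From γ = 1/√(1 - v²/c²):
1/γ² = 1/2.507² = 0.1591
v²/c² = 1 - 0.1591 = 0.8409
v/c = √(0.8409) = 0.9170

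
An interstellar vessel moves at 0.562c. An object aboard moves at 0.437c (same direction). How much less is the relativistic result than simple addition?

Classical: u' + v = 0.437 + 0.562 = 0.999c
Relativistic: u = (0.437 + 0.562)/(1 + 0.245594) = 0.999/1.245594 = 0.8020c
Difference: 0.999 - 0.8020 = 0.1970c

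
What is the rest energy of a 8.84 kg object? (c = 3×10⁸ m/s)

c² = (3×10⁸)² = 9.000×10¹⁶ m²/s²
E₀ = mc² = 8.84 × 9.000×10¹⁶ = 7.956×10¹⁷ J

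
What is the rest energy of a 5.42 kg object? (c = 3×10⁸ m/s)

c² = (3×10⁸)² = 9.000×10¹⁶ m²/s²
E₀ = mc² = 5.42 × 9.000×10¹⁶ = 4.878×10¹⁷ J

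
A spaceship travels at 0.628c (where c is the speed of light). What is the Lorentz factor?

v/c = 0.628, so (v/c)² = 0.394384
1 - (v/c)² = 0.605616
γ = 1/√(0.605616) = 1.285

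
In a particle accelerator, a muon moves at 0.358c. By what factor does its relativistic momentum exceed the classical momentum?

p_rel = γmv, p_class = mv
Ratio = γ = 1/√(1 - 0.358²)
= 1/√(0.871836) = 1.071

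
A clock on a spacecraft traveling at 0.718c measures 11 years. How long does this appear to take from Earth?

Proper time Δt₀ = 11 years
γ = 1/√(1 - 0.718²) = 1.4367
Δt = γΔt₀ = 1.4367 × 11 = 15.80 years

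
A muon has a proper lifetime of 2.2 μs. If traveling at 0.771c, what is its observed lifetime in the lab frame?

Proper lifetime τ₀ = 2.2 μs
γ = 1/√(1 - 0.771²) = 1.5703
τ = γτ₀ = 1.5703 × 2.2 μs = 3.455 μs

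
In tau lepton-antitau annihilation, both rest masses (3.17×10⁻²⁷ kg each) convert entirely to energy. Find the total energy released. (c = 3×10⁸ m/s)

Both particles have the same rest mass, so total mass = 2m
E = 2m·c² = 2 × 3.17×10⁻²⁷ × (3×10⁸)²
= 2 × 3.17×10⁻²⁷ × 9×10¹⁶
= 5.706×10⁻¹⁰ J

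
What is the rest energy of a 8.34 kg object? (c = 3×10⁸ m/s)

c² = (3×10⁸)² = 9.000×10¹⁶ m²/s²
E₀ = mc² = 8.34 × 9.000×10¹⁶ = 7.506×10¹⁷ J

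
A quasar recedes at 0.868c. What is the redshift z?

β = 0.868
(1+β)/(1-β) = 1.868/0.132 = 14.15
√(14.15) = 3.762
z = 3.762 - 1 = 2.762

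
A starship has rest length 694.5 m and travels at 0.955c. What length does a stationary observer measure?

Proper length L₀ = 694.5 m
γ = 1/√(1 - 0.955²) = 3.371
L = L₀/γ = 694.5/3.371 = 206.0 m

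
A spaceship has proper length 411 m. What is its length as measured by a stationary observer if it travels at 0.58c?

Proper length L₀ = 411 m
γ = 1/√(1 - 0.58²) = 1.2276
L = L₀/γ = 411/1.2276 = 334.8 m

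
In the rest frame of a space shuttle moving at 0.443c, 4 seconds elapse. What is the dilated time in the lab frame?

Proper time Δt₀ = 4 seconds
γ = 1/√(1 - 0.443²) = 1.1154
Δt = γΔt₀ = 1.1154 × 4 = 4.462 seconds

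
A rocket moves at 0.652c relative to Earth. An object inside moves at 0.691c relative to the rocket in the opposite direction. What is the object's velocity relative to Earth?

Object's velocity in rocket frame is u' = -0.691c
u = (u' + v)/(1 + u'v/c²) = (v - 0.691)/(1 - 0.691·v/c²)
Numerator: 0.652 - 0.691 = -0.039
Denominator: 1 - 0.450532 = 0.549468
u = -0.039/0.549468 = -0.07098c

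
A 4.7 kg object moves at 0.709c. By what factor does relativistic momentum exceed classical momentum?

p_rel = γmv, p_class = mv
Ratio = γ = 1/√(1 - 0.709²) = 1.418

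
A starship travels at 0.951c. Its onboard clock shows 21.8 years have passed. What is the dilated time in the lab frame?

Proper time Δt₀ = 21.8 years
γ = 1/√(1 - 0.951²) = 3.2342
Δt = γΔt₀ = 3.2342 × 21.8 = 70.51 years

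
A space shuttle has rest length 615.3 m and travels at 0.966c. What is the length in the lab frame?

Proper length L₀ = 615.3 m
γ = 1/√(1 - 0.966²) = 3.868
L = L₀/γ = 615.3/3.868 = 159.1 m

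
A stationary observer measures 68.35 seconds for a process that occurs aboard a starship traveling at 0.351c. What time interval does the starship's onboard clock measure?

Dilated time Δt = 68.35 seconds
γ = 1/√(1 - 0.351²) = 1.068
Δt₀ = Δt/γ = 68.35/1.068 = 64.00 seconds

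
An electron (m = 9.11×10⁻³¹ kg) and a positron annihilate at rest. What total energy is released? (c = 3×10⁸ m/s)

Both particles have the same rest mass, so total mass = 2m
E = 2m·c² = 2 × 9.11×10⁻³¹ × (3×10⁸)²
= 2 × 9.11×10⁻³¹ × 9×10¹⁶
= 1.640×10⁻¹³ J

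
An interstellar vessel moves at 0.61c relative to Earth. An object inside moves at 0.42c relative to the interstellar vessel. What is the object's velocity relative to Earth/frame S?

u = (u' + v)/(1 + u'v/c²)
Numerator: 0.42 + 0.61 = 1.03
Denominator: 1 + 0.2562 = 1.2562
u = 1.03/1.2562 = 0.8199c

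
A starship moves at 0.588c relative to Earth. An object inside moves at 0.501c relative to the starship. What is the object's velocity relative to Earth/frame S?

u = (u' + v)/(1 + u'v/c²)
Numerator: 0.501 + 0.588 = 1.089
Denominator: 1 + 0.294588 = 1.294588
u = 1.089/1.294588 = 0.8412c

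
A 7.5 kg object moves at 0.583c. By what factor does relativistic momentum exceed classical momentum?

p_rel = γmv, p_class = mv
Ratio = γ = 1/√(1 - 0.583²) = 1.231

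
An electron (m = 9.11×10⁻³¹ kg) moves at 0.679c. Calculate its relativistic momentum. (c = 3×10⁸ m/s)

γ = 1/√(1 - 0.679²) = 1.3621
v = 0.679 × 3×10⁸ = 2.037×10⁸ m/s
p = γmv = 1.3621 × 9.11×10⁻³¹ × 2.037×10⁸ = 2.528×10⁻²² kg·m/s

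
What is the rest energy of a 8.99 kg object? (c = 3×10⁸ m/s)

c² = (3×10⁸)² = 9.000×10¹⁶ m²/s²
E₀ = mc² = 8.99 × 9.000×10¹⁶ = 8.091×10¹⁷ J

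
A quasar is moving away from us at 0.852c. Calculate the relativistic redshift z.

β = 0.852
(1+β)/(1-β) = 1.852/0.148 = 12.51
√(12.51) = 3.537
z = 3.537 - 1 = 2.537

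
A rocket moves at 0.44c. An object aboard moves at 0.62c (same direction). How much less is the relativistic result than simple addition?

Classical: u' + v = 0.62 + 0.44 = 1.06c
Relativistic: u = (0.62 + 0.44)/(1 + 0.2728) = 1.06/1.2728 = 0.8328c
Difference: 1.06 - 0.8328 = 0.2272c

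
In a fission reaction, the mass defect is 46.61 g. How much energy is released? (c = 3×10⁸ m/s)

Convert mass defect: Δm = 46.61 g = 0.04661 kg
E = Δm·c² = 0.04661 × (3×10⁸)²
= 0.04661 × 9×10¹⁶ = 4.195×10¹⁵ J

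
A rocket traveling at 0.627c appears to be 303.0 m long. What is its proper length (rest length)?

Contracted length L = 303.0 m
γ = 1/√(1 - 0.627²) = 1.2837
L₀ = γL = 1.2837 × 303.0 = 389.0 m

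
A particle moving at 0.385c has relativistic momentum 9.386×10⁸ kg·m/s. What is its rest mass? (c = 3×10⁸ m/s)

γ = 1/√(1 - 0.385²) = 1.0835
v = 0.385 × 3×10⁸ = 1.155×10⁸ m/s
m = p/(γv) = 9.386×10⁸/(1.0835 × 1.155×10⁸) = 7.500 kg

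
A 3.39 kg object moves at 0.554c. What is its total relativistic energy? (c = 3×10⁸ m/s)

γ = 1/√(1 - 0.554²) = 1.2012
mc² = 3.39 × (3×10⁸)² = 3.051×10¹⁷ J
E = γmc² = 1.2012 × 3.051×10¹⁷ = 3.665×10¹⁷ J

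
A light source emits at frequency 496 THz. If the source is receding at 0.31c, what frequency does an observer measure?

β = v/c = 0.31
(1-β)/(1+β) = 0.69/1.31 = 0.52672
Doppler factor = √(0.52672) = 0.7258
f_obs = 496 × 0.7258 = 360.0 THz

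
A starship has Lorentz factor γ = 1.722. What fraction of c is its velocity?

From γ = 1/√(1 - v²/c²):
1/γ² = 1/1.722² = 0.3372
v²/c² = 1 - 0.3372 = 0.6628
v/c = √(0.6628) = 0.8141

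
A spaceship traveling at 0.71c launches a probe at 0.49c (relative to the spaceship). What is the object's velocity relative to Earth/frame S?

u = (u' + v)/(1 + u'v/c²)
Numerator: 0.49 + 0.71 = 1.2
Denominator: 1 + 0.3479 = 1.3479
u = 1.2/1.3479 = 0.8903c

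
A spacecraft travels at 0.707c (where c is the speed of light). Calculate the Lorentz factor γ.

v/c = 0.707, so (v/c)² = 0.499849
1 - (v/c)² = 0.500151
γ = 1/√(0.500151) = 1.414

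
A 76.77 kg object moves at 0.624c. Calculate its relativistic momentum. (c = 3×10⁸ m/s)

γ = 1/√(1 - 0.624²) = 1.2797
v = 0.624 × 3×10⁸ = 1.872×10⁸ m/s
p = γmv = 1.2797 × 76.77 × 1.872×10⁸ = 1.839×10¹⁰ kg·m/s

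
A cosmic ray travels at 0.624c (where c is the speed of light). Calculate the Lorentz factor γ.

v/c = 0.624, so (v/c)² = 0.389376
1 - (v/c)² = 0.610624
γ = 1/√(0.610624) = 1.280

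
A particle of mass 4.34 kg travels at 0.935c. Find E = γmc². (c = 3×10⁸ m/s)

γ = 1/√(1 - 0.935²) = 2.820
mc² = 4.34 × (3×10⁸)² = 3.906×10¹⁷ J
E = γmc² = 2.820 × 3.906×10¹⁷ = 1.101×10¹⁸ J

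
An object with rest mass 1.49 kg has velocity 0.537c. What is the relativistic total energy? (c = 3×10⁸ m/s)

γ = 1/√(1 - 0.537²) = 1.1854
mc² = 1.49 × (3×10⁸)² = 1.341×10¹⁷ J
E = γmc² = 1.1854 × 1.341×10¹⁷ = 1.590×10¹⁷ J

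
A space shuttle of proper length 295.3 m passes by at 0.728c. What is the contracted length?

Proper length L₀ = 295.3 m
γ = 1/√(1 - 0.728²) = 1.4586
L = L₀/γ = 295.3/1.4586 = 202.5 m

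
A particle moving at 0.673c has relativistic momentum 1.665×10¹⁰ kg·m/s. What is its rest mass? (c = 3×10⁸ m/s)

γ = 1/√(1 - 0.673²) = 1.352
v = 0.673 × 3×10⁸ = 2.019×10⁸ m/s
m = p/(γv) = 1.665×10¹⁰/(1.352 × 2.019×10⁸) = 61.00 kg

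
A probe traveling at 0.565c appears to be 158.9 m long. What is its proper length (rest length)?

Contracted length L = 158.9 m
γ = 1/√(1 - 0.565²) = 1.212
L₀ = γL = 1.212 × 158.9 = 192.6 m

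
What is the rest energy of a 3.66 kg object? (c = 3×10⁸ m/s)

c² = (3×10⁸)² = 9.000×10¹⁶ m²/s²
E₀ = mc² = 3.66 × 9.000×10¹⁶ = 3.294×10¹⁷ J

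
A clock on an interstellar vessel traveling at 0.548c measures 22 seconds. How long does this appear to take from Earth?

Proper time Δt₀ = 22 seconds
γ = 1/√(1 - 0.548²) = 1.1955
Δt = γΔt₀ = 1.1955 × 22 = 26.30 seconds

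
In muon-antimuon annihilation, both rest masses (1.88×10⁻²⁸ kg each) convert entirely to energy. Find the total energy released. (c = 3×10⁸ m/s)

Both particles have the same rest mass, so total mass = 2m
E = 2m·c² = 2 × 1.88×10⁻²⁸ × (3×10⁸)²
= 2 × 1.88×10⁻²⁸ × 9×10¹⁶
= 3.384×10⁻¹¹ J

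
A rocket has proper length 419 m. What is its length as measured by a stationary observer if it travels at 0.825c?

Proper length L₀ = 419 m
γ = 1/√(1 - 0.825²) = 1.7695
L = L₀/γ = 419/1.7695 = 236.8 m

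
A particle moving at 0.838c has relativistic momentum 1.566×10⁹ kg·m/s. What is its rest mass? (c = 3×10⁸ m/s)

γ = 1/√(1 - 0.838²) = 1.8326
v = 0.838 × 3×10⁸ = 2.514×10⁸ m/s
m = p/(γv) = 1.566×10⁹/(1.8326 × 2.514×10⁸) = 3.399 kg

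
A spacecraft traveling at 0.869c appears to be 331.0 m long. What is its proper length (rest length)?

Contracted length L = 331.0 m
γ = 1/√(1 - 0.869²) = 2.02097
L₀ = γL = 2.02097 × 331.0 = 668.9 m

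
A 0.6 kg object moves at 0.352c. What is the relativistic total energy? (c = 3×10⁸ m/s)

γ = 1/√(1 - 0.352²) = 1.0684
mc² = 0.6 × (3×10⁸)² = 5.400×10¹⁶ J
E = γmc² = 1.0684 × 5.400×10¹⁶ = 5.769×10¹⁶ J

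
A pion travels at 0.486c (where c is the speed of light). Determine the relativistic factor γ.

v/c = 0.486, so (v/c)² = 0.236196
1 - (v/c)² = 0.763804
γ = 1/√(0.763804) = 1.144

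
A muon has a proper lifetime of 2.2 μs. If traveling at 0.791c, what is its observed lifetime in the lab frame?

Proper lifetime τ₀ = 2.2 μs
γ = 1/√(1 - 0.791²) = 1.6345
τ = γτ₀ = 1.6345 × 2.2 μs = 3.596 μs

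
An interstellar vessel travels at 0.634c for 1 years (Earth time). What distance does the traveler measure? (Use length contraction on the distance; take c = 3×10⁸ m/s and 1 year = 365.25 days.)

Earth distance: d = v × t = 0.634c × 1 yr = 6.002×10¹⁵ m
γ = 1.293
d' = d/γ = 6.002×10¹⁵/1.293 = 4.642×10¹⁵ m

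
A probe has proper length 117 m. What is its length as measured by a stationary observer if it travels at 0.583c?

Proper length L₀ = 117 m
γ = 1/√(1 - 0.583²) = 1.2308
L = L₀/γ = 117/1.2308 = 95.06 m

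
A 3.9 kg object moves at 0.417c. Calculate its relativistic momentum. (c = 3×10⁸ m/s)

γ = 1/√(1 - 0.417²) = 1.1002
v = 0.417 × 3×10⁸ = 1.251×10⁸ m/s
p = γmv = 1.1002 × 3.9 × 1.251×10⁸ = 5.368×10⁸ kg·m/s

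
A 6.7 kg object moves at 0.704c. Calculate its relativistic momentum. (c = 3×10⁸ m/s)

γ = 1/√(1 - 0.704²) = 1.408
v = 0.704 × 3×10⁸ = 2.112×10⁸ m/s
p = γmv = 1.408 × 6.7 × 2.112×10⁸ = 1.992×10⁹ kg·m/s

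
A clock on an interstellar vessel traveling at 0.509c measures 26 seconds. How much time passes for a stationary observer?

Proper time Δt₀ = 26 seconds
γ = 1/√(1 - 0.509²) = 1.162
Δt = γΔt₀ = 1.162 × 26 = 30.21 seconds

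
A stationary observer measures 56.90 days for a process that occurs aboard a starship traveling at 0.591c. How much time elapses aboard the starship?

Dilated time Δt = 56.90 days
γ = 1/√(1 - 0.591²) = 1.2397
Δt₀ = Δt/γ = 56.90/1.2397 = 45.90 days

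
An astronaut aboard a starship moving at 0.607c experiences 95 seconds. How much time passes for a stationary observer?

Proper time Δt₀ = 95 seconds
γ = 1/√(1 - 0.607²) = 1.258
Δt = γΔt₀ = 1.258 × 95 = 119.5 seconds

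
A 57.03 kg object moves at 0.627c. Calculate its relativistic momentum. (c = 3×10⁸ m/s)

γ = 1/√(1 - 0.627²) = 1.284
v = 0.627 × 3×10⁸ = 1.881×10⁸ m/s
p = γmv = 1.284 × 57.03 × 1.881×10⁸ = 1.377×10¹⁰ kg·m/s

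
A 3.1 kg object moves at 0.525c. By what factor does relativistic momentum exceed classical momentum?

p_rel = γmv, p_class = mv
Ratio = γ = 1/√(1 - 0.525²) = 1.175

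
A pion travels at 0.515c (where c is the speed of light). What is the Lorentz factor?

v/c = 0.515, so (v/c)² = 0.265225
1 - (v/c)² = 0.734775
γ = 1/√(0.734775) = 1.167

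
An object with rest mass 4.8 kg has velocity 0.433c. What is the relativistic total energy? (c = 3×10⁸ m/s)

γ = 1/√(1 - 0.433²) = 1.1094
mc² = 4.8 × (3×10⁸)² = 4.320×10¹⁷ J
E = γmc² = 1.1094 × 4.320×10¹⁷ = 4.793×10¹⁷ J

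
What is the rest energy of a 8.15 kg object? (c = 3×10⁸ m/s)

c² = (3×10⁸)² = 9.000×10¹⁶ m²/s²
E₀ = mc² = 8.15 × 9.000×10¹⁶ = 7.335×10¹⁷ J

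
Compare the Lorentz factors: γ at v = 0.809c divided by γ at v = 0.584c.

γ₁ = 1/√(1 - 0.809²) = 1.701
γ₂ = 1/√(1 - 0.584²) = 1.232
γ₁/γ₂ = 1.701/1.232 = 1.381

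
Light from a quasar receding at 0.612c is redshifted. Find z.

β = 0.612
(1+β)/(1-β) = 1.612/0.388 = 4.155
√(4.155) = 2.038
z = 2.038 - 1 = 1.038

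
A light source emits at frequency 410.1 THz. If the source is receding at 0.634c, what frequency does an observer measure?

β = v/c = 0.634
(1-β)/(1+β) = 0.366/1.634 = 0.2240
Doppler factor = √(0.2240) = 0.4733
f_obs = 410.1 × 0.4733 = 194.1 THz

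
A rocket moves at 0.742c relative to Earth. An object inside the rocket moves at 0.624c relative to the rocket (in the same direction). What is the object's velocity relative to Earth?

u = (u' + v)/(1 + u'v/c²)
Numerator: 0.624 + 0.742 = 1.366
Denominator: 1 + 0.463008 = 1.463008
u = 1.366/1.463008 = 0.9337c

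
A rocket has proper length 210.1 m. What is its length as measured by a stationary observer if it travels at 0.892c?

Proper length L₀ = 210.1 m
γ = 1/√(1 - 0.892²) = 2.2122
L = L₀/γ = 210.1/2.2122 = 94.97 m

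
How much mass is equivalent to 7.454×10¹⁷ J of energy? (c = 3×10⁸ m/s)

From E = mc², we get m = E/c²
c² = (3×10⁸)² = 9×10¹⁶ m²/s²
m = 7.454×10¹⁷ / 9×10¹⁶ = 8.282 kg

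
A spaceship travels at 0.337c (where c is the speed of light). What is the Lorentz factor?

v/c = 0.337, so (v/c)² = 0.113569
1 - (v/c)² = 0.886431
γ = 1/√(0.886431) = 1.062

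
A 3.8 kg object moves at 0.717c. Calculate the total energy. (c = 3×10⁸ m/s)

γ = 1/√(1 - 0.717²) = 1.4346
mc² = 3.8 × (3×10⁸)² = 3.420×10¹⁷ J
E = γmc² = 1.4346 × 3.420×10¹⁷ = 4.906×10¹⁷ J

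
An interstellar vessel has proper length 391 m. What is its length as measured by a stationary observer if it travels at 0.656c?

Proper length L₀ = 391 m
γ = 1/√(1 - 0.656²) = 1.325
L = L₀/γ = 391/1.325 = 295.1 m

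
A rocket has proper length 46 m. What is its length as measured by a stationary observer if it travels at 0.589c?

Proper length L₀ = 46 m
γ = 1/√(1 - 0.589²) = 1.2374
L = L₀/γ = 46/1.2374 = 37.17 m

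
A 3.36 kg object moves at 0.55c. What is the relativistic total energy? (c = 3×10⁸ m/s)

γ = 1/√(1 - 0.55²) = 1.1974
mc² = 3.36 × (3×10⁸)² = 3.024×10¹⁷ J
E = γmc² = 1.1974 × 3.024×10¹⁷ = 3.621×10¹⁷ J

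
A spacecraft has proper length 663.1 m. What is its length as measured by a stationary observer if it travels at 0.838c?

Proper length L₀ = 663.1 m
γ = 1/√(1 - 0.838²) = 1.833
L = L₀/γ = 663.1/1.833 = 361.8 m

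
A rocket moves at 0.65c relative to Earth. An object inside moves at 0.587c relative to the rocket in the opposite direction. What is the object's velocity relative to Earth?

Object's velocity in rocket frame is u' = -0.587c
u = (u' + v)/(1 + u'v/c²) = (v - 0.587)/(1 - 0.587·v/c²)
Numerator: 0.65 - 0.587 = 0.063
Denominator: 1 - 0.38155 = 0.61845
u = 0.063/0.61845 = 0.1019c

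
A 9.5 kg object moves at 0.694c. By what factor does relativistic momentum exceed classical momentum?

p_rel = γmv, p_class = mv
Ratio = γ = 1/√(1 - 0.694²) = 1.389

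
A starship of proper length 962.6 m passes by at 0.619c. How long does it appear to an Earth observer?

Proper length L₀ = 962.6 m
γ = 1/√(1 - 0.619²) = 1.2733
L = L₀/γ = 962.6/1.2733 = 756.0 m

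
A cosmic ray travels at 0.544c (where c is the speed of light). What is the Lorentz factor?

v/c = 0.544, so (v/c)² = 0.295936
1 - (v/c)² = 0.704064
γ = 1/√(0.704064) = 1.192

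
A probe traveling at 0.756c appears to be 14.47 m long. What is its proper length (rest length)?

Contracted length L = 14.47 m
γ = 1/√(1 - 0.756²) = 1.528
L₀ = γL = 1.528 × 14.47 = 22.11 m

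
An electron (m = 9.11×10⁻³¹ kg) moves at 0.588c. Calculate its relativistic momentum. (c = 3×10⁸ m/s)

γ = 1/√(1 - 0.588²) = 1.2363
v = 0.588 × 3×10⁸ = 1.764×10⁸ m/s
p = γmv = 1.2363 × 9.11×10⁻³¹ × 1.764×10⁸ = 1.987×10⁻²² kg·m/s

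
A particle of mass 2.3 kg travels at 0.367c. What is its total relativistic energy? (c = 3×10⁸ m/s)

γ = 1/√(1 - 0.367²) = 1.075
mc² = 2.3 × (3×10⁸)² = 2.070×10¹⁷ J
E = γmc² = 1.075 × 2.070×10¹⁷ = 2.225×10¹⁷ J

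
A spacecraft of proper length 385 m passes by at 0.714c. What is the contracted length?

Proper length L₀ = 385 m
γ = 1/√(1 - 0.714²) = 1.428
L = L₀/γ = 385/1.428 = 269.6 m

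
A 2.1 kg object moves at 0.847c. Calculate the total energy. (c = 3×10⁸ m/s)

γ = 1/√(1 - 0.847²) = 1.881
mc² = 2.1 × (3×10⁸)² = 1.890×10¹⁷ J
E = γmc² = 1.881 × 1.890×10¹⁷ = 3.555×10¹⁷ J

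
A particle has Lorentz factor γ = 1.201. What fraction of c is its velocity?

From γ = 1/√(1 - v²/c²):
1/γ² = 1/1.201² = 0.6933
v²/c² = 1 - 0.6933 = 0.3067
v/c = √(0.3067) = 0.5538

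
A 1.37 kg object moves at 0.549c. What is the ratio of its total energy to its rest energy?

E = γmc², E₀ = mc²
E/E₀ = γ = 1/√(1 - 0.549²) = 1.196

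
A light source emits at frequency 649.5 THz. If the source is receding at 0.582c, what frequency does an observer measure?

β = v/c = 0.582
(1-β)/(1+β) = 0.418/1.582 = 0.264223
Doppler factor = √(0.264223) = 0.51403
f_obs = 649.5 × 0.51403 = 333.9 THz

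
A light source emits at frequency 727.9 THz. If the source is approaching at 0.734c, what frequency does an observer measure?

β = v/c = 0.734
(1+β)/(1-β) = 1.734/0.266 = 6.519
Doppler factor = √(6.519) = 2.553
f_obs = 727.9 × 2.553 = 1858 THz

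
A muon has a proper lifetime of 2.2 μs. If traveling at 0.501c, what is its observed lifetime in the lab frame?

Proper lifetime τ₀ = 2.2 μs
γ = 1/√(1 - 0.501²) = 1.1555
τ = γτ₀ = 1.1555 × 2.2 μs = 2.542 μs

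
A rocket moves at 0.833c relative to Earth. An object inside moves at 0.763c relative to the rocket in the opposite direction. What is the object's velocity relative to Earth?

Object's velocity in rocket frame is u' = -0.763c
u = (u' + v)/(1 + u'v/c²) = (v - 0.763)/(1 - 0.763·v/c²)
Numerator: 0.833 - 0.763 = 0.07
Denominator: 1 - 0.635579 = 0.364421
u = 0.07/0.364421 = 0.1921c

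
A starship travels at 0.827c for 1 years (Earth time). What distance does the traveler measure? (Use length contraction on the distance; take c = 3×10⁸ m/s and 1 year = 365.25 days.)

Earth distance: d = v × t = 0.827c × 1 yr = 7.8294×10¹⁵ m
γ = 1.7787
d' = d/γ = 7.8294×10¹⁵/1.7787 = 4.402×10¹⁵ m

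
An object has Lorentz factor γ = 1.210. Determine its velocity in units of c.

From γ = 1/√(1 - v²/c²):
1/γ² = 1/1.210² = 0.6830
v²/c² = 1 - 0.6830 = 0.3170
v/c = √(0.3170) = 0.5630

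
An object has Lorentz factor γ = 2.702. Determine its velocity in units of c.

From γ = 1/√(1 - v²/c²):
1/γ² = 1/2.702² = 0.1370
v²/c² = 1 - 0.1370 = 0.8630
v/c = √(0.8630) = 0.9290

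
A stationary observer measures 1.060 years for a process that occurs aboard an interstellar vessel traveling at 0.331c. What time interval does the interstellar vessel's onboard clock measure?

Dilated time Δt = 1.060 years
γ = 1/√(1 - 0.331²) = 1.060
Δt₀ = Δt/γ = 1.060/1.060 = 1.000 years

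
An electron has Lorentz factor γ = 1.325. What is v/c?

From γ = 1/√(1 - v²/c²):
1/γ² = 1/1.325² = 0.569598
v²/c² = 1 - 0.569598 = 0.430402
v/c = √(0.430402) = 0.6561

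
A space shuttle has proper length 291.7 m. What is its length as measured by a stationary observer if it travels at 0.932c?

Proper length L₀ = 291.7 m
γ = 1/√(1 - 0.932²) = 2.759
L = L₀/γ = 291.7/2.759 = 105.7 m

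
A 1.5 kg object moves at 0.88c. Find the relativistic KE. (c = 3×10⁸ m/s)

γ = 1/√(1 - 0.88²) = 2.105
γ - 1 = 1.105
KE = (γ-1)mc² = 1.105 × 1.5 × (3×10⁸)² = 1.492×10¹⁷ J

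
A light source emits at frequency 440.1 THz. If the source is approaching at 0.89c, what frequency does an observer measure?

β = v/c = 0.89
(1+β)/(1-β) = 1.89/0.11 = 17.18
Doppler factor = √(17.18) = 4.145
f_obs = 440.1 × 4.145 = 1824 THz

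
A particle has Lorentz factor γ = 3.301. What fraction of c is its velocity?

From γ = 1/√(1 - v²/c²):
1/γ² = 1/3.301² = 0.09177
v²/c² = 1 - 0.09177 = 0.9082
v/c = √(0.9082) = 0.9530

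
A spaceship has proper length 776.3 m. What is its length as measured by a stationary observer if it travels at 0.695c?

Proper length L₀ = 776.3 m
γ = 1/√(1 - 0.695²) = 1.3908
L = L₀/γ = 776.3/1.3908 = 558.2 m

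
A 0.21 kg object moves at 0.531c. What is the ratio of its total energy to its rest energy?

E = γmc², E₀ = mc²
E/E₀ = γ = 1/√(1 - 0.531²) = 1.180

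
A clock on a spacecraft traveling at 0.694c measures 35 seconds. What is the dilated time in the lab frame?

Proper time Δt₀ = 35 seconds
γ = 1/√(1 - 0.694²) = 1.3889
Δt = γΔt₀ = 1.3889 × 35 = 48.61 seconds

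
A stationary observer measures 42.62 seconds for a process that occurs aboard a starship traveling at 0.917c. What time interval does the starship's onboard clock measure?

Dilated time Δt = 42.62 seconds
γ = 1/√(1 - 0.917²) = 2.507
Δt₀ = Δt/γ = 42.62/2.507 = 17.00 seconds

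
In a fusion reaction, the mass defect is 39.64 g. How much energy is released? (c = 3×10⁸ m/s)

Convert mass defect: Δm = 39.64 g = 0.03964 kg
E = Δm·c² = 0.03964 × (3×10⁸)²
= 0.03964 × 9×10¹⁶ = 3.568×10¹⁵ J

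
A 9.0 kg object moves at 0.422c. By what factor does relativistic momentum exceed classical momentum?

p_rel = γmv, p_class = mv
Ratio = γ = 1/√(1 - 0.422²) = 1.103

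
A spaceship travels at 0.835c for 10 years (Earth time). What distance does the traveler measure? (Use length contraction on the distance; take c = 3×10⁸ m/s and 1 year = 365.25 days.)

Earth distance: d = v × t = 0.835c × 10 yr = 7.9052×10¹⁶ m
γ = 1.8174
d' = d/γ = 7.9052×10¹⁶/1.8174 = 4.350×10¹⁶ m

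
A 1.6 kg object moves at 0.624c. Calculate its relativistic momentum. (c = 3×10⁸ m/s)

γ = 1/√(1 - 0.624²) = 1.2797
v = 0.624 × 3×10⁸ = 1.872×10⁸ m/s
p = γmv = 1.2797 × 1.6 × 1.872×10⁸ = 3.833×10⁸ kg·m/s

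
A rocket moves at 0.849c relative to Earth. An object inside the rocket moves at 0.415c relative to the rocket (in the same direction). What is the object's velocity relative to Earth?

u = (u' + v)/(1 + u'v/c²)
Numerator: 0.415 + 0.849 = 1.264
Denominator: 1 + 0.352335 = 1.352335
u = 1.264/1.352335 = 0.9347c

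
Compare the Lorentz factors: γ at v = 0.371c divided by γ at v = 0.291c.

γ₁ = 1/√(1 - 0.371²) = 1.0769
γ₂ = 1/√(1 - 0.291²) = 1.0452
γ₁/γ₂ = 1.0769/1.0452 = 1.030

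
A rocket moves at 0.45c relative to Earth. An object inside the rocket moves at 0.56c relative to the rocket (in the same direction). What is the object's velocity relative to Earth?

u = (u' + v)/(1 + u'v/c²)
Numerator: 0.56 + 0.45 = 1.01
Denominator: 1 + 0.252 = 1.252
u = 1.01/1.252 = 0.8067c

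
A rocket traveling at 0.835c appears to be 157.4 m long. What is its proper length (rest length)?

Contracted length L = 157.4 m
γ = 1/√(1 - 0.835²) = 1.8174
L₀ = γL = 1.8174 × 157.4 = 286.1 m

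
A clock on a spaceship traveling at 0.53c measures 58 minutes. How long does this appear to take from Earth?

Proper time Δt₀ = 58 minutes
γ = 1/√(1 - 0.53²) = 1.17925
Δt = γΔt₀ = 1.17925 × 58 = 68.40 minutes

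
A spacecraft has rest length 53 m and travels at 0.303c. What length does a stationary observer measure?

Proper length L₀ = 53 m
γ = 1/√(1 - 0.303²) = 1.0493
L = L₀/γ = 53/1.0493 = 50.51 m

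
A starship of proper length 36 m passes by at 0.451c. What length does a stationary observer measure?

Proper length L₀ = 36 m
γ = 1/√(1 - 0.451²) = 1.1204
L = L₀/γ = 36/1.1204 = 32.13 m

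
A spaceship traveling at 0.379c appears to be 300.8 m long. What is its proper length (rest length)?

Contracted length L = 300.8 m
γ = 1/√(1 - 0.379²) = 1.0806
L₀ = γL = 1.0806 × 300.8 = 325.0 m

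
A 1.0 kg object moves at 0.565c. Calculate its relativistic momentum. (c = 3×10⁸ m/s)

γ = 1/√(1 - 0.565²) = 1.212
v = 0.565 × 3×10⁸ = 1.695×10⁸ m/s
p = γmv = 1.212 × 1.0 × 1.695×10⁸ = 2.054×10⁸ kg·m/s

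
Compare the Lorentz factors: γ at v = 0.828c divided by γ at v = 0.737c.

γ₁ = 1/√(1 - 0.828²) = 1.783
γ₂ = 1/√(1 - 0.737²) = 1.480
γ₁/γ₂ = 1.783/1.480 = 1.205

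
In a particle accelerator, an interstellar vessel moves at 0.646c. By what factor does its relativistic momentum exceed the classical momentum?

p_rel = γmv, p_class = mv
Ratio = γ = 1/√(1 - 0.646²)
= 1/√(0.582684) = 1.310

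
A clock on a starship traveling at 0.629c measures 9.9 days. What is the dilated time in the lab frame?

Proper time Δt₀ = 9.9 days
γ = 1/√(1 - 0.629²) = 1.286
Δt = γΔt₀ = 1.286 × 9.9 = 12.73 days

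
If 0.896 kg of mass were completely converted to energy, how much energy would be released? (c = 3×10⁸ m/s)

Using E = mc²:
c² = (3×10⁸)² = 9×10¹⁶ m²/s²
E = 0.896 × 9×10¹⁶ = 8.064×10¹⁶ J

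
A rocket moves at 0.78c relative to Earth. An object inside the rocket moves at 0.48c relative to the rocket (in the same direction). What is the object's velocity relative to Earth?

u = (u' + v)/(1 + u'v/c²)
Numerator: 0.48 + 0.78 = 1.26
Denominator: 1 + 0.3744 = 1.3744
u = 1.26/1.3744 = 0.9168c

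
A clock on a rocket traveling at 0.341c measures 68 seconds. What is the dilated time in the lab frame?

Proper time Δt₀ = 68 seconds
γ = 1/√(1 - 0.341²) = 1.0638
Δt = γΔt₀ = 1.0638 × 68 = 72.34 seconds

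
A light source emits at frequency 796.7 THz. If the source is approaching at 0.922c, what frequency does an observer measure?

β = v/c = 0.922
(1+β)/(1-β) = 1.922/0.078 = 24.64
Doppler factor = √(24.64) = 4.964
f_obs = 796.7 × 4.964 = 3955 THz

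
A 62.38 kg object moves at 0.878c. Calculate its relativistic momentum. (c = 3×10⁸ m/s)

γ = 1/√(1 - 0.878²) = 2.0892
v = 0.878 × 3×10⁸ = 2.634×10⁸ m/s
p = γmv = 2.0892 × 62.38 × 2.634×10⁸ = 3.433×10¹⁰ kg·m/s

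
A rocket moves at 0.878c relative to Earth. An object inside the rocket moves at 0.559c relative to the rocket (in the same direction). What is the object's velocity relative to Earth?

u = (u' + v)/(1 + u'v/c²)
Numerator: 0.559 + 0.878 = 1.437
Denominator: 1 + 0.490802 = 1.490802
u = 1.437/1.490802 = 0.9639c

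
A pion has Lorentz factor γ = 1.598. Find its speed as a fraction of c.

From γ = 1/√(1 - v²/c²):
1/γ² = 1/1.598² = 0.3916
v²/c² = 1 - 0.3916 = 0.6084
v/c = √(0.6084) = 0.7800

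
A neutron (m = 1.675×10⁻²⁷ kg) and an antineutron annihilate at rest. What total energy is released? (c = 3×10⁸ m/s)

Both particles have the same rest mass, so total mass = 2m
E = 2m·c² = 2 × 1.675×10⁻²⁷ × (3×10⁸)²
= 2 × 1.675×10⁻²⁷ × 9×10¹⁶
= 3.015×10⁻¹⁰ J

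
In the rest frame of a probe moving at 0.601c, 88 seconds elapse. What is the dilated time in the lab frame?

Proper time Δt₀ = 88 seconds
γ = 1/√(1 - 0.601²) = 1.251
Δt = γΔt₀ = 1.251 × 88 = 110.1 seconds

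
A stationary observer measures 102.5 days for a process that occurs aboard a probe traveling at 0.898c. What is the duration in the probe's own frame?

Dilated time Δt = 102.5 days
γ = 1/√(1 - 0.898²) = 2.2728
Δt₀ = Δt/γ = 102.5/2.2728 = 45.10 days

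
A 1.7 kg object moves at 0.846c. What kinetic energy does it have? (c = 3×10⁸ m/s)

γ = 1/√(1 - 0.846²) = 1.8755
γ - 1 = 0.8755
KE = (γ-1)mc² = 0.8755 × 1.7 × (3×10⁸)² = 1.340×10¹⁷ J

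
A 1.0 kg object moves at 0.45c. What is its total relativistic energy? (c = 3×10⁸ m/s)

γ = 1/√(1 - 0.45²) = 1.120
mc² = 1.0 × (3×10⁸)² = 9.000×10¹⁶ J
E = γmc² = 1.120 × 9.000×10¹⁶ = 1.008×10¹⁷ J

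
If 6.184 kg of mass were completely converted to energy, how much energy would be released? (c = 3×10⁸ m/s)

Using E = mc²:
c² = (3×10⁸)² = 9×10¹⁶ m²/s²
E = 6.184 × 9×10¹⁶ = 5.566×10¹⁷ J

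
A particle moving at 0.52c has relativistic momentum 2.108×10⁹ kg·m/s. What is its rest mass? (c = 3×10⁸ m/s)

γ = 1/√(1 - 0.52²) = 1.171
v = 0.52 × 3×10⁸ = 1.560×10⁸ m/s
m = p/(γv) = 2.108×10⁹/(1.171 × 1.560×10⁸) = 11.54 kg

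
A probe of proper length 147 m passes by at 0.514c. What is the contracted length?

Proper length L₀ = 147 m
γ = 1/√(1 - 0.514²) = 1.166
L = L₀/γ = 147/1.166 = 126.1 m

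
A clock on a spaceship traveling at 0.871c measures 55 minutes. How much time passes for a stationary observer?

Proper time Δt₀ = 55 minutes
γ = 1/√(1 - 0.871²) = 2.0355
Δt = γΔt₀ = 2.0355 × 55 = 112.0 minutes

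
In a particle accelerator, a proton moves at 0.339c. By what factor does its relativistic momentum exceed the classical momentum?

p_rel = γmv, p_class = mv
Ratio = γ = 1/√(1 - 0.339²)
= 1/√(0.885079) = 1.063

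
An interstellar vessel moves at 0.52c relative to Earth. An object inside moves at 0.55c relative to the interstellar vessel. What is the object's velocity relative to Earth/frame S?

u = (u' + v)/(1 + u'v/c²)
Numerator: 0.55 + 0.52 = 1.07
Denominator: 1 + 0.286 = 1.286
u = 1.07/1.286 = 0.8320c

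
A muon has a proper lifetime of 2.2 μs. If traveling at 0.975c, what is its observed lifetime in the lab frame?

Proper lifetime τ₀ = 2.2 μs
γ = 1/√(1 - 0.975²) = 4.5004
τ = γτ₀ = 4.5004 × 2.2 μs = 9.901 μs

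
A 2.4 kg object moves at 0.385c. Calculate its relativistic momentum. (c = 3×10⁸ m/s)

γ = 1/√(1 - 0.385²) = 1.08352
v = 0.385 × 3×10⁸ = 1.155×10⁸ m/s
p = γmv = 1.08352 × 2.4 × 1.155×10⁸ = 3.004×10⁸ kg·m/s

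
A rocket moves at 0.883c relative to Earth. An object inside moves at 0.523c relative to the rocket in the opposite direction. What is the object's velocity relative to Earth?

Object's velocity in rocket frame is u' = -0.523c
u = (u' + v)/(1 + u'v/c²) = (v - 0.523)/(1 - 0.523·v/c²)
Numerator: 0.883 - 0.523 = 0.36
Denominator: 1 - 0.461809 = 0.538191
u = 0.36/0.538191 = 0.6689c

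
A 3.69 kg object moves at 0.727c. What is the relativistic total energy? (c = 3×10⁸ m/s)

γ = 1/√(1 - 0.727²) = 1.4564
mc² = 3.69 × (3×10⁸)² = 3.321×10¹⁷ J
E = γmc² = 1.4564 × 3.321×10¹⁷ = 4.837×10¹⁷ J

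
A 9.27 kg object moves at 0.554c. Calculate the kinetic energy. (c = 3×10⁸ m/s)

γ = 1/√(1 - 0.554²) = 1.20118
γ - 1 = 0.20118
KE = (γ-1)mc² = 0.20118 × 9.27 × (3×10⁸)² = 1.678×10¹⁷ J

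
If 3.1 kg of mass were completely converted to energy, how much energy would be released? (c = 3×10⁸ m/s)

Using E = mc²:
c² = (3×10⁸)² = 9×10¹⁶ m²/s²
E = 3.1 × 9×10¹⁶ = 2.790×10¹⁷ J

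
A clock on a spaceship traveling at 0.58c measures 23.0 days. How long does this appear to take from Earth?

Proper time Δt₀ = 23.0 days
γ = 1/√(1 - 0.58²) = 1.2276
Δt = γΔt₀ = 1.2276 × 23.0 = 28.23 days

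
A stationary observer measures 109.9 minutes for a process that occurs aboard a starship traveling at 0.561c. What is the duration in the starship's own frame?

Dilated time Δt = 109.9 minutes
γ = 1/√(1 - 0.561²) = 1.208
Δt₀ = Δt/γ = 109.9/1.208 = 90.98 minutes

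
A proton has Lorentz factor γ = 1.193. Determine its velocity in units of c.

From γ = 1/√(1 - v²/c²):
1/γ² = 1/1.193² = 0.7026
v²/c² = 1 - 0.7026 = 0.2974
v/c = √(0.2974) = 0.5453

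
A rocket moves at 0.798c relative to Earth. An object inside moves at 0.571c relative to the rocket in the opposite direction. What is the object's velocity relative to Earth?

Object's velocity in rocket frame is u' = -0.571c
u = (u' + v)/(1 + u'v/c²) = (v - 0.571)/(1 - 0.571·v/c²)
Numerator: 0.798 - 0.571 = 0.227
Denominator: 1 - 0.455658 = 0.544342
u = 0.227/0.544342 = 0.4170c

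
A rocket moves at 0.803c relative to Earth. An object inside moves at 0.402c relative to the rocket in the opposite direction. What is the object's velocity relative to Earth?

Object's velocity in rocket frame is u' = -0.402c
u = (u' + v)/(1 + u'v/c²) = (v - 0.402)/(1 - 0.402·v/c²)
Numerator: 0.803 - 0.402 = 0.401
Denominator: 1 - 0.322806 = 0.677194
u = 0.401/0.677194 = 0.5921c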